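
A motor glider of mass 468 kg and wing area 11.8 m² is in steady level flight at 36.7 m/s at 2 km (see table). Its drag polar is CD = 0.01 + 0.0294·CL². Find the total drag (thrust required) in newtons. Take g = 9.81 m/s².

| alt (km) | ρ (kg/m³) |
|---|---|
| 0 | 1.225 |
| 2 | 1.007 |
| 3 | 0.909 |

At 2 km, from the table: ρ = 1.007 kg/m³.
In steady level flight, lift balances weight: W = mg = 468 × 9.81 = 4591.1 N.
q = ½ρv² = ½ × 1.007 × 36.7² = 678.2 Pa.
CL = W/(q·S) = 4591.1 / (678.2 × 11.8) = 0.5737.
CD = 0.01 + 0.0294 × 0.5737² = 0.01968.
D = q·S·CD = 678.2 × 11.8 × 0.01968 = 157.5 N

D = 157 N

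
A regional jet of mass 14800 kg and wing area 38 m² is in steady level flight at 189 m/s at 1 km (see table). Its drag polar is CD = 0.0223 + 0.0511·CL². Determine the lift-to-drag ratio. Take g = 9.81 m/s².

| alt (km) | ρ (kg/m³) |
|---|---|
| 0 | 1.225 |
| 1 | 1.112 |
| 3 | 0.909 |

L/D = 7.95

At 1 km, from the table: ρ = 1.112 kg/m³.
Level flight ⇒ L = W = m·g = 14800 × 9.81 = 1.4519×10^5 N.
q = ½ρv² = ½ × 1.112 × 189² = 19860 Pa.
CL = 2W/(ρv²S) = 2×1.4519×10^5/(1.112×189²×38) = 0.1924.
CD = 0.0223 + 0.0511 × 0.1924² = 0.02419.
L/D = CL/CD = 0.1924 / 0.02419 = 7.95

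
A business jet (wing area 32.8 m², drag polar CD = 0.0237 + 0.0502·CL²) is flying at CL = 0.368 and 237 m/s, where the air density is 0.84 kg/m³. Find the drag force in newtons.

CD = 0.0237 + 0.0502 × 0.368² = 0.0305
D = ½ρv²S·CD = ½ × 0.84 × 237² × 32.8 × 0.0305 = 23600 N

D = 23600 N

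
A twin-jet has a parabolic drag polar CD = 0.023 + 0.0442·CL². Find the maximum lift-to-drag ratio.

For CD = CD0 + K·CL², (L/D)max occurs at CL* = √(CD0/K) and equals 1/(2√(K·CD0)).
(L/D)max = 1/(2√(0.0442 × 0.023)) = 1/(2 × 0.03188) = 15.7

(L/D)max = 15.7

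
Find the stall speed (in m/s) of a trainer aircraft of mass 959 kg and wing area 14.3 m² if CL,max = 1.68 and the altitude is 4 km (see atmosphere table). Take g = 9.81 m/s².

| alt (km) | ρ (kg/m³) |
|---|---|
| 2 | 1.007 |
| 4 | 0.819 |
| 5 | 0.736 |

V_stall = 30.9 m/s

At 4 km, from the table: ρ = 0.819 kg/m³.
At stall, lift equals weight: L = W = m·g = 959 × 9.81 = 9408 N.
V_stall = √(2W/(ρ·S·CL,max)) = √(2 × 9408 / (0.819 × 14.3 × 1.68))
V_stall = √956.3 = 30.9 m/s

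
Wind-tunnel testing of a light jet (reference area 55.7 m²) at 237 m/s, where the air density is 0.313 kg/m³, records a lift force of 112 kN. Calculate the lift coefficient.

From L = ½ρv²S·CL, rearranging gives CL = 2L/(ρv²S).
CL = 2 × 1.12×10^5 / (0.313 × 237² × 55.7) = 0.229

CL = 0.229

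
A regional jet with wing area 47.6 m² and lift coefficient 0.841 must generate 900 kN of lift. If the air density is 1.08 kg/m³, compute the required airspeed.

L = ½ρv²S·CL ⇒ v = √(2L/(ρ·S·CL))
v = √(2 × 9×10^5 / (1.08 × 47.6 × 0.841)) = √41630 = 204 m/s

v = 204 m/s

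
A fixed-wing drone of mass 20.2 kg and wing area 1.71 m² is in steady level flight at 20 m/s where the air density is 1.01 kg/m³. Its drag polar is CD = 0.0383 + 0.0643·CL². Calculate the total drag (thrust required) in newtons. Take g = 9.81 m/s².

In steady level flight, lift balances weight: W = mg = 20.2 × 9.81 = 198.16 N.
Dynamic pressure q = 0.5 × 1.01 × 20² = 202 Pa.
Required CL = L/(qS) = 198.16/(202·1.71) = 0.5737.
CD = 0.0383 + 0.0643 × 0.5737² = 0.05946.
D = q·S·CD = 202 × 1.71 × 0.05946 = 20.54 N

D = 20.5 N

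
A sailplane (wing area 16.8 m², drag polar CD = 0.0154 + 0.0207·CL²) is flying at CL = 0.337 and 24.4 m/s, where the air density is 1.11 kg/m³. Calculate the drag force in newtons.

CD = 0.0154 + 0.0207 × 0.337² = 0.01775
D = ½ρv²S·CD = ½ × 1.11 × 24.4² × 16.8 × 0.01775 = 98.5 N

D = 98.5 N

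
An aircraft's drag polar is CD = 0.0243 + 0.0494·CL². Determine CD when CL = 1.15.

CD = 0.0896

CD = 0.0243 + 0.0494 × 1.15² = 0.0243 + 0.06533 = 0.0896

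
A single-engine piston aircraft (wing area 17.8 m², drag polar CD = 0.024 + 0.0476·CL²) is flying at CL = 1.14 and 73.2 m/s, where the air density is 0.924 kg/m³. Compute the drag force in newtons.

D = 3780 N

CD = 0.024 + 0.0476 × 1.14² = 0.08586
D = ½ρv²S·CD = ½ × 0.924 × 73.2² × 17.8 × 0.08586 = 3780 N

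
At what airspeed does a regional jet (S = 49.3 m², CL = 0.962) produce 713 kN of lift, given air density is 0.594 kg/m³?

v = 225 m/s

L = ½ρv²S·CL ⇒ v = √(2L/(ρ·S·CL))
v = √(2 × 7.13×10^5 / (0.594 × 49.3 × 0.962)) = √50620 = 225 m/s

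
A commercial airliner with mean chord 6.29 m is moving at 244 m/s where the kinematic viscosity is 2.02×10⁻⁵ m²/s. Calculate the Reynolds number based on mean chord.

Re = 7.6×10^7

Re = v·c/ν = 244 × 6.29 / (2.02×10⁻⁵) = 7.6×10^7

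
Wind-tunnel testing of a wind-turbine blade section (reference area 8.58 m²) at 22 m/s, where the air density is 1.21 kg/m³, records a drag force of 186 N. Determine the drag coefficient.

CD = 0.074

From D = ½ρv²S·CD, rearranging gives CD = 2D/(ρv²S).
CD = 2 × 186 / (1.21 × 22² × 8.58) = 0.074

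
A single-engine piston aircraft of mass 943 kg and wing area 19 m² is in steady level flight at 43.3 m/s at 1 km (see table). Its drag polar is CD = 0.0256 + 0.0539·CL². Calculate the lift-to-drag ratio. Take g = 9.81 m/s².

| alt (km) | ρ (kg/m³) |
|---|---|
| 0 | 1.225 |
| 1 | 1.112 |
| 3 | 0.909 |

L/D = 12.5

At 1 km, from the table: ρ = 1.112 kg/m³.
In steady level flight, lift balances weight: W = mg = 943 × 9.81 = 9250.8 N.
Dynamic pressure q = 0.5 × 1.112 × 43.3² = 1042 Pa.
CL = 2W/(ρv²S) = 2×9250.8/(1.112×43.3²×19) = 0.4671.
CD = 0.0256 + 0.0539 × 0.4671² = 0.03736.
L/D = CL/CD = 0.4671 / 0.03736 = 12.5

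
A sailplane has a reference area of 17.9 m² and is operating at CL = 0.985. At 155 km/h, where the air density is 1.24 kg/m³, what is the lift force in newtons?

L = 20300 N

Convert speed: v = 155 km/h ÷ 3.6 = 43.06 m/s.
L = ½ρv²S·CL = ½ × 1.24 × 43.06² × 17.9 × 0.985 = 20300 N ≈ 20.3 kN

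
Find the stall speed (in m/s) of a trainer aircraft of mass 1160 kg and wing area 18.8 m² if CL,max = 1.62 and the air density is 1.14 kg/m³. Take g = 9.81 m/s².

V_stall = 25.6 m/s

Weight W = mg = 1160 × 9.81 = 11380 N.
From L = ½ρV²S·CL,max = W: V_stall = √(2W/(ρSCL,max)) = √(2·11380/(1.14·18.8·1.62))
V_stall = √655.5 = 25.6 m/s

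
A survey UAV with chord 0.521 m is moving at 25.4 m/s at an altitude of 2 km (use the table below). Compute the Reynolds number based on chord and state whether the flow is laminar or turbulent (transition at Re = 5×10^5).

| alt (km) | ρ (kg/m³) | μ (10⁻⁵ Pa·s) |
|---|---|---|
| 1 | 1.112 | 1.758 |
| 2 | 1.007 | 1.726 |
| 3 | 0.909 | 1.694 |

At 2 km, from the table: ρ = 1.007 kg/m³, μ = 1.726×10⁻⁵ Pa·s.
Re = ρ·v·c/μ = 1.007 × 25.4 × 0.521 / (1.726×10⁻⁵) = 7.72×10^5
Since 7.72×10^5 > 5×10^5, the flow is turbulent.

Re = 7.72×10^5 (turbulent)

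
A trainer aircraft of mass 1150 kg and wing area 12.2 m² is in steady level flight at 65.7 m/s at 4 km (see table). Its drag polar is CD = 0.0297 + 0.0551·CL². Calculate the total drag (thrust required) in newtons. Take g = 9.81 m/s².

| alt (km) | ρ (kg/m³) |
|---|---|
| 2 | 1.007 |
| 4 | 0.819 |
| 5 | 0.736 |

D = 966 N

At 4 km, from the table: ρ = 0.819 kg/m³.
Level flight ⇒ L = W = m·g = 1150 × 9.81 = 11282 N.
Dynamic pressure q = 0.5 × 0.819 × 65.7² = 1768 Pa.
Required CL = L/(qS) = 11282/(1768·12.2) = 0.5231.
CD = 0.0297 + 0.0551 × 0.5231² = 0.04478.
D = q·S·CD = 1768 × 12.2 × 0.04478 = 965.7 N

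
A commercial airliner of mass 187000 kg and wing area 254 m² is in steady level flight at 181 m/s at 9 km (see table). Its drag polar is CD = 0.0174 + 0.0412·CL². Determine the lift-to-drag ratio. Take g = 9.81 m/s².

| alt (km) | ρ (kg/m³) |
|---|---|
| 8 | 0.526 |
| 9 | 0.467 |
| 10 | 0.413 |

At 9 km, from the table: ρ = 0.467 kg/m³.
In steady level flight, lift balances weight: W = mg = 187000 × 9.81 = 1.8345×10^6 N.
Dynamic pressure q = 0.5 × 0.467 × 181² = 7650 Pa.
Required CL = L/(qS) = 1.8345×10^6/(7650·254) = 0.9441.
CD = 0.0174 + 0.0412 × 0.9441² = 0.05413.
L/D = CL/CD = 0.9441 / 0.05413 = 17.4

L/D = 17.4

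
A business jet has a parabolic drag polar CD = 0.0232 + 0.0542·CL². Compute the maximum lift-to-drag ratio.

(L/D)max = 14.1

For CD = CD0 + K·CL², (L/D)max occurs at CL* = √(CD0/K) and equals 1/(2√(K·CD0)).
(L/D)max = 1/(2√(0.0542 × 0.0232)) = 1/(2 × 0.03546) = 14.1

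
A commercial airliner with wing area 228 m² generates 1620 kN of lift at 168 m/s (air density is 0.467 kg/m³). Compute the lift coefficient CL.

From L = ½ρv²S·CL, rearranging gives CL = 2L/(ρv²S).
CL = 2 × 1.62×10^6 / (0.467 × 168² × 228) = 1.08

CL = 1.08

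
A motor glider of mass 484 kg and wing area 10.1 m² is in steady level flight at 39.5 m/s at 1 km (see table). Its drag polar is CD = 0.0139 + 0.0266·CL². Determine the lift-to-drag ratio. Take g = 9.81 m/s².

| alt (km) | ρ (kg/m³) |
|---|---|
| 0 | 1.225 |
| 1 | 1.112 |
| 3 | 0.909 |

L/D = 25

At 1 km, from the table: ρ = 1.112 kg/m³.
Weight W = mg = 484 × 9.81 = 4748 N; in level flight L = W.
Dynamic pressure q = 0.5 × 1.112 × 39.5² = 867.5 Pa.
Required CL = L/(qS) = 4748/(867.5·10.1) = 0.5419.
CD = 0.0139 + 0.0266 × 0.5419² = 0.02171.
L/D = CL/CD = 0.5419 / 0.02171 = 25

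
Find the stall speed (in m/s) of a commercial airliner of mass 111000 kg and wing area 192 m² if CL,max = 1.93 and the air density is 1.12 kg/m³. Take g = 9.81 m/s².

At stall, lift equals weight: L = W = m·g = 111000 × 9.81 = 1.089×10^6 N.
From L = ½ρV²S·CL,max = W: V_stall = √(2W/(ρSCL,max)) = √(2·1.089×10^6/(1.12·192·1.93))
V_stall = √5247 = 72.4 m/s

V_stall = 72.4 m/s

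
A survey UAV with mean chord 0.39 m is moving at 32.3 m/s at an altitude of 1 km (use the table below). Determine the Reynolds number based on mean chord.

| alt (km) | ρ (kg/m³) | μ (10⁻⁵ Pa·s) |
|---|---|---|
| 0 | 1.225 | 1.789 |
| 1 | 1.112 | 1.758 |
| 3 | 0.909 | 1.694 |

At 1 km, from the table: ρ = 1.112 kg/m³, μ = 1.758×10⁻⁵ Pa·s.
Re = ρ·v·c/μ = 1.112 × 32.3 × 0.39 / (1.758×10⁻⁵) = 7.97×10^5

Re = 7.97×10^5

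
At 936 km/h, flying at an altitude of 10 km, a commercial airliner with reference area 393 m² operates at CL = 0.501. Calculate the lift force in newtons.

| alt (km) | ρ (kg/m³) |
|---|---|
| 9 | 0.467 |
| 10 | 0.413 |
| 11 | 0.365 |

L = 2.75×10^6 N

At 10 km, from the table: ρ = 0.413 kg/m³.
Convert speed: v = 936 km/h ÷ 3.6 = 260 m/s.
L = ½ρv²S·CL = ½ × 0.413 × 260² × 393 × 0.501 = 2.75×10^6 N ≈ 2750 kN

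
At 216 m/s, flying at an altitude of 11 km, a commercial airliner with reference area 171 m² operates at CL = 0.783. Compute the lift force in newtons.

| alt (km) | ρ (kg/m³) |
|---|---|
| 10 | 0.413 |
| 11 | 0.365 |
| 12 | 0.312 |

L = 1.14×10^6 N

At 11 km, from the table: ρ = 0.365 kg/m³.
Dynamic pressure q = ½ρv² = ½ × 0.365 × 216² = 8515 Pa.
L = q·S·CL = 8515 × 171 × 0.783 = 1.14×10^6 N ≈ 1140 kN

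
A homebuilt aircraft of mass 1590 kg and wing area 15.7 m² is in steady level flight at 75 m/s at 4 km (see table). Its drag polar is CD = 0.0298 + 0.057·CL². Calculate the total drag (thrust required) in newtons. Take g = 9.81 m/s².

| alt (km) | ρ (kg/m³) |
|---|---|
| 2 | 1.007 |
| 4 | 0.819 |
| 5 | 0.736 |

D = 1460 N

At 4 km, from the table: ρ = 0.819 kg/m³.
In steady level flight, lift balances weight: W = mg = 1590 × 9.81 = 15598 N.
Dynamic pressure q = 0.5 × 0.819 × 75² = 2303 Pa.
Required CL = L/(qS) = 15598/(2303·15.7) = 0.4313.
CD = 0.0298 + 0.057 × 0.4313² = 0.0404.
D = q·S·CD = 2303 × 15.7 × 0.0404 = 1461 N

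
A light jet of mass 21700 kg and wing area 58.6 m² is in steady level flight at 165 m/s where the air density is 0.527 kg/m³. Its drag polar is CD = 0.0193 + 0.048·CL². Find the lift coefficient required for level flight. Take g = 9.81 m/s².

CL = 0.506

In steady level flight, lift balances weight: W = mg = 21700 × 9.81 = 2.1288×10^5 N.
Dynamic pressure q = 0.5 × 0.527 × 165² = 7174 Pa.
CL = W/(q·S) = 2.1288×10^5 / (7174 × 58.6) = 0.5064.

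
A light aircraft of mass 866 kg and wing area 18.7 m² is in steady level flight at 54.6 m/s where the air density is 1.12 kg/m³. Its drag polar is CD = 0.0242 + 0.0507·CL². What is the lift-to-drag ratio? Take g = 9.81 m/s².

In steady level flight, lift balances weight: W = mg = 866 × 9.81 = 8495.5 N.
q = ½ρv² = ½ × 1.12 × 54.6² = 1669 Pa.
CL = 2W/(ρv²S) = 2×8495.5/(1.12×54.6²×18.7) = 0.2721.
CD = 0.0242 + 0.0507 × 0.2721² = 0.02795.
L/D = CL/CD = 0.2721 / 0.02795 = 9.73

L/D = 9.73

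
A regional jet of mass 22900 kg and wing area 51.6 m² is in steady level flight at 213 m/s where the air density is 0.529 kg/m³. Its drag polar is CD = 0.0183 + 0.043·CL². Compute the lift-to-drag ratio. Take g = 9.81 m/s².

Level flight ⇒ L = W = m·g = 22900 × 9.81 = 2.2465×10^5 N.
q = ½ρv² = ½ × 0.529 × 213² = 12000 Pa.
Required CL = L/(qS) = 2.2465×10^5/(12000·51.6) = 0.3628.
CD = 0.0183 + 0.043 × 0.3628² = 0.02396.
L/D = CL/CD = 0.3628 / 0.02396 = 15.1

L/D = 15.1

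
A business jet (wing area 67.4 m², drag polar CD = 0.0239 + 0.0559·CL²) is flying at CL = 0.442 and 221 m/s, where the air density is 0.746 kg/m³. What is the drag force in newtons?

CD = 0.0239 + 0.0559 × 0.442² = 0.03482
D = ½ρv²S·CD = ½ × 0.746 × 221² × 67.4 × 0.03482 = 42800 N

D = 42800 N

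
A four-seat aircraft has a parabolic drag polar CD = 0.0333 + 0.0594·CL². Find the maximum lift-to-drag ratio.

(L/D)max = 11.2

For CD = CD0 + K·CL², (L/D)max occurs at CL* = √(CD0/K) and equals 1/(2√(K·CD0)).
(L/D)max = 1/(2√(0.0594 × 0.0333)) = 1/(2 × 0.04447) = 11.2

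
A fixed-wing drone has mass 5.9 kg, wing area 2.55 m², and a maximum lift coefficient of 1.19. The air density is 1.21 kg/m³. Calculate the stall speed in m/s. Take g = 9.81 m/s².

Weight W = mg = 5.9 × 9.81 = 57.88 N.
V_stall = √(2W/(ρ·S·CL,max)) = √(2 × 57.88 / (1.21 × 2.55 × 1.19))
V_stall = √31.53 = 5.61 m/s

V_stall = 5.61 m/s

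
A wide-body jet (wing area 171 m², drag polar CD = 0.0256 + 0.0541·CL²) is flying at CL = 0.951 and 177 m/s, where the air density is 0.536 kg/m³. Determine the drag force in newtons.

D = 1.07×10^5 N

CD = 0.0256 + 0.0541 × 0.951² = 0.07453
D = ½ρv²S·CD = ½ × 0.536 × 177² × 171 × 0.07453 = 1.07×10^5 N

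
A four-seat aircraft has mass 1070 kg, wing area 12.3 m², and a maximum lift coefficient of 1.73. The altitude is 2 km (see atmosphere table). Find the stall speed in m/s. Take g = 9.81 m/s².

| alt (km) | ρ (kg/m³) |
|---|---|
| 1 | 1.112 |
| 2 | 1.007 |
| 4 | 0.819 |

V_stall = 31.3 m/s

At 2 km, from the table: ρ = 1.007 kg/m³.
Stall occurs when L = W at CL,max. W = mg = 1070 × 9.81 = 10500 N.
V_stall = √(2W/(ρ·S·CL,max)) = √(2 × 10500 / (1.007 × 12.3 × 1.73))
V_stall = √979.7 = 31.3 m/s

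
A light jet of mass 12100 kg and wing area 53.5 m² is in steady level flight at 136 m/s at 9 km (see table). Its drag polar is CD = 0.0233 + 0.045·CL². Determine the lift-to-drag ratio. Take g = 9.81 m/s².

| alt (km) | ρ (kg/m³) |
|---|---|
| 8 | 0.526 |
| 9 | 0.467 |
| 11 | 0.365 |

L/D = 14.6

At 9 km, from the table: ρ = 0.467 kg/m³.
In steady level flight, lift balances weight: W = mg = 12100 × 9.81 = 1.187×10^5 N.
Dynamic pressure q = 0.5 × 0.467 × 136² = 4319 Pa.
CL = W/(q·S) = 1.187×10^5 / (4319 × 53.5) = 0.5137.
CD = 0.0233 + 0.045 × 0.5137² = 0.03518.
L/D = CL/CD = 0.5137 / 0.03518 = 14.6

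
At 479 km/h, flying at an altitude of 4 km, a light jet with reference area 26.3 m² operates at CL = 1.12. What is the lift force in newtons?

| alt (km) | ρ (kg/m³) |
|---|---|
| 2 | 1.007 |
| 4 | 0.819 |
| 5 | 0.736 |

At 4 km, from the table: ρ = 0.819 kg/m³.
Convert speed: v = 479 km/h ÷ 3.6 = 133.1 m/s.
L = ½ρv²S·CL = ½ × 0.819 × 133.1² × 26.3 × 1.12 = 2.14×10^5 N ≈ 214 kN

L = 2.14×10^5 N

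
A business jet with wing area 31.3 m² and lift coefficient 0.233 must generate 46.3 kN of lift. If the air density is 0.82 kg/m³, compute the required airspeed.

v = 124 m/s

L = ½ρv²S·CL ⇒ v = √(2L/(ρ·S·CL))
v = √(2 × 46300 / (0.82 × 31.3 × 0.233)) = √15480 = 124 m/s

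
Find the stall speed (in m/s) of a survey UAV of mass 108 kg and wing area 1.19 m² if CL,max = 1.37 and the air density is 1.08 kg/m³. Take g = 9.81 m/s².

At stall, lift equals weight: L = W = m·g = 108 × 9.81 = 1059 N.
V_stall = √(2W/(ρ·S·CL,max)) = √(2 × 1059 / (1.08 × 1.19 × 1.37))
V_stall = √1203 = 34.7 m/s

V_stall = 34.7 m/s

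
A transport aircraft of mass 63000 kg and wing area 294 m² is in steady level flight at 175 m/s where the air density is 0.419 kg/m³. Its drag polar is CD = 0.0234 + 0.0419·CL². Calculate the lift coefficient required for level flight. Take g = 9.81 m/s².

Level flight ⇒ L = W = m·g = 63000 × 9.81 = 6.1803×10^5 N.
q = ½ρv² = ½ × 0.419 × 175² = 6416 Pa.
Required CL = L/(qS) = 6.1803×10^5/(6416·294) = 0.3276.

CL = 0.328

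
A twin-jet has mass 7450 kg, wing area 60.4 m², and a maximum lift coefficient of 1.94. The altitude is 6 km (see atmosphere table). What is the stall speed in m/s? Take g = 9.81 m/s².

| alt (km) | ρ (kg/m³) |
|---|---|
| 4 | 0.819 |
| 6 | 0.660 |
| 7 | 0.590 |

V_stall = 43.5 m/s

At 6 km, from the table: ρ = 0.660 kg/m³.
Weight W = mg = 7450 × 9.81 = 73080 N.
V_stall = √(2W/(ρ·S·CL,max)) = √(2 × 73080 / (0.66 × 60.4 × 1.94))
V_stall = √1890 = 43.5 m/s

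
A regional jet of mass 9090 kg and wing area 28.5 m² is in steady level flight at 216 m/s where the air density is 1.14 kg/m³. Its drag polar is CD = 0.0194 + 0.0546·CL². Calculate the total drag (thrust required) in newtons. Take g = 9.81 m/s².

D = 15300 N

In steady level flight, lift balances weight: W = mg = 9090 × 9.81 = 89173 N.
Dynamic pressure q = 0.5 × 1.14 × 216² = 26590 Pa.
CL = 2W/(ρv²S) = 2×89173/(1.14×216²×28.5) = 0.1177.
CD = 0.0194 + 0.0546 × 0.1177² = 0.02016.
D = q·S·CD = 26590 × 28.5 × 0.02016 = 15280 N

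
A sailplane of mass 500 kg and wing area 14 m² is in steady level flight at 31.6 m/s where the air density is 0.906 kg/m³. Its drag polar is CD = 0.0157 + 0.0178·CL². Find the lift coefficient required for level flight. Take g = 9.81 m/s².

In steady level flight, lift balances weight: W = mg = 500 × 9.81 = 4905 N.
q = ½ρv² = ½ × 0.906 × 31.6² = 452.3 Pa.
CL = W/(q·S) = 4905 / (452.3 × 14) = 0.7745.

CL = 0.775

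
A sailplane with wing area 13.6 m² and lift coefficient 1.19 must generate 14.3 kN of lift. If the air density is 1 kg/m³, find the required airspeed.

L = ½ρv²S·CL ⇒ v = √(2L/(ρ·S·CL))
v = √(2 × 14300 / (1 × 13.6 × 1.19)) = √1767 = 42 m/s

v = 42 m/s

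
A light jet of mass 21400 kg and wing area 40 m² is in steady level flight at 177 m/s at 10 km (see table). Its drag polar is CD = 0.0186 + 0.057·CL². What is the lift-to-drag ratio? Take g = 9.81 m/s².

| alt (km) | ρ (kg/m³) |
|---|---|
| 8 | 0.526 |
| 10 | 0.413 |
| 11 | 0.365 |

L/D = 14.5

At 10 km, from the table: ρ = 0.413 kg/m³.
In steady level flight, lift balances weight: W = mg = 21400 × 9.81 = 2.0993×10^5 N.
Dynamic pressure q = 0.5 × 0.413 × 177² = 6469 Pa.
CL = 2W/(ρv²S) = 2×2.0993×10^5/(0.413×177²×40) = 0.8113.
CD = 0.0186 + 0.057 × 0.8113² = 0.05611.
L/D = CL/CD = 0.8113 / 0.05611 = 14.5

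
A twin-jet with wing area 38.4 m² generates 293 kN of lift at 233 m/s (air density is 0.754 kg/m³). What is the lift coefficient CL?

From L = ½ρv²S·CL, rearranging gives CL = 2L/(ρv²S).
CL = 2 × 2.93×10^5 / (0.754 × 233² × 38.4) = 0.373

CL = 0.373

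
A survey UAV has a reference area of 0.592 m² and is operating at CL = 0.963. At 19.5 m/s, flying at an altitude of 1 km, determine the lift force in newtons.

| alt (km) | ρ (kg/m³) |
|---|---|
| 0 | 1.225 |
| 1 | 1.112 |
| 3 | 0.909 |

At 1 km, from the table: ρ = 1.112 kg/m³.
L = ½ρv²S·CL = ½ × 1.112 × 19.5² × 0.592 × 0.963 = 121 N

L = 121 N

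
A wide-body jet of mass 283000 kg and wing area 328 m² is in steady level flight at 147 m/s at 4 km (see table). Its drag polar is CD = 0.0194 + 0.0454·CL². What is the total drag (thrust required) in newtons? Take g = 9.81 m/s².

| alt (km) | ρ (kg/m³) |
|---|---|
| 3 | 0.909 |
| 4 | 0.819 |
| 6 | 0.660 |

D = 1.77×10^5 N

At 4 km, from the table: ρ = 0.819 kg/m³.
In steady level flight, lift balances weight: W = mg = 283000 × 9.81 = 2.7762×10^6 N.
q = ½ρv² = ½ × 0.819 × 147² = 8849 Pa.
CL = 2W/(ρv²S) = 2×2.7762×10^6/(0.819×147²×328) = 0.9565.
CD = 0.0194 + 0.0454 × 0.9565² = 0.06094.
D = q·S·CD = 8849 × 328 × 0.06094 = 1.769×10^5 N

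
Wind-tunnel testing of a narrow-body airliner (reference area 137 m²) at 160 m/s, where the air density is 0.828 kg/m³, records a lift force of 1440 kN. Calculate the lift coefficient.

From L = ½ρv²S·CL, rearranging gives CL = 2L/(ρv²S).
CL = 2 × 1.44×10^6 / (0.828 × 160² × 137) = 0.992

CL = 0.992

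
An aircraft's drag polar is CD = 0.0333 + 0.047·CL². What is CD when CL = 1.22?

CD = 0.103

CD = 0.0333 + 0.047 × 1.22² = 0.0333 + 0.06995 = 0.103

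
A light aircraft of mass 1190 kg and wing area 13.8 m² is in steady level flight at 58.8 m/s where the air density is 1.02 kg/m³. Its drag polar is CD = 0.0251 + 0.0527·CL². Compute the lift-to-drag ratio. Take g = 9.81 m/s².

L/D = 12.9

Weight W = mg = 1190 × 9.81 = 11674 N; in level flight L = W.
Dynamic pressure q = 0.5 × 1.02 × 58.8² = 1763 Pa.
CL = 2W/(ρv²S) = 2×11674/(1.02×58.8²×13.8) = 0.4797.
CD = 0.0251 + 0.0527 × 0.4797² = 0.03723.
L/D = CL/CD = 0.4797 / 0.03723 = 12.9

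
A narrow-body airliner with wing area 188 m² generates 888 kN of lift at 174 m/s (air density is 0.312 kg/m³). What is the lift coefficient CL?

CL = 1

From L = ½ρv²S·CL, rearranging gives CL = 2L/(ρv²S).
CL = 2 × 8.88×10^5 / (0.312 × 174² × 188) = 1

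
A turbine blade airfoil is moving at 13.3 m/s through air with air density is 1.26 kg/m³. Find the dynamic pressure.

q = 111 Pa

q = ½ρv² = ½ × 1.26 × 13.3² = 111 Pa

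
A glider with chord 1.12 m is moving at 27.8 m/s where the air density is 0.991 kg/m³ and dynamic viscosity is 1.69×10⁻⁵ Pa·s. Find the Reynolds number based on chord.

Re = 1.83×10^6

Re = ρ·v·c/μ = 0.991 × 27.8 × 1.12 / (1.69×10⁻⁵) = 1.83×10^6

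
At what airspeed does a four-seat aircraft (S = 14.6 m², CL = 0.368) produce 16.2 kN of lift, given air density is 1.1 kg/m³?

v = 74 m/s

L = ½ρv²S·CL ⇒ v = √(2L/(ρ·S·CL))
v = √(2 × 16200 / (1.1 × 14.6 × 0.368)) = √5482 = 74 m/s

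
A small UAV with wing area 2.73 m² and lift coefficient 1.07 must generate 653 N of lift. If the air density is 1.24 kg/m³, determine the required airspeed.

L = ½ρv²S·CL ⇒ v = √(2L/(ρ·S·CL))
v = √(2 × 653 / (1.24 × 2.73 × 1.07)) = √360.6 = 19 m/s

v = 19 m/s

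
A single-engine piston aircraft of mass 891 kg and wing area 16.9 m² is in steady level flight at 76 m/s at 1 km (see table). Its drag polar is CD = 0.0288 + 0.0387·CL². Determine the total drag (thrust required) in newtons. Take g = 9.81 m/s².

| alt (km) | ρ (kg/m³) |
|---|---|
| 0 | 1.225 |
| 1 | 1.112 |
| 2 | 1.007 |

D = 1620 N

At 1 km, from the table: ρ = 1.112 kg/m³.
Level flight ⇒ L = W = m·g = 891 × 9.81 = 8740.7 N.
q = ½ρv² = ½ × 1.112 × 76² = 3211 Pa.
CL = 2W/(ρv²S) = 2×8740.7/(1.112×76²×16.9) = 0.161.
CD = 0.0288 + 0.0387 × 0.161² = 0.0298.
D = q·S·CD = 3211 × 16.9 × 0.0298 = 1618 N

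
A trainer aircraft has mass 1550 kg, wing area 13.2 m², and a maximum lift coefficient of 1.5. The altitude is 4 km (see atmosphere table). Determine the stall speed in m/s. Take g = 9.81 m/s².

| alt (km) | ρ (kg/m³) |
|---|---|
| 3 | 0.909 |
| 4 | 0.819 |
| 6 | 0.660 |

At 4 km, from the table: ρ = 0.819 kg/m³.
At stall, lift equals weight: L = W = m·g = 1550 × 9.81 = 15210 N.
V_stall = √(2W/(ρ·S·CL,max)) = √(2 × 15210 / (0.819 × 13.2 × 1.5))
V_stall = √1875 = 43.3 m/s

V_stall = 43.3 m/s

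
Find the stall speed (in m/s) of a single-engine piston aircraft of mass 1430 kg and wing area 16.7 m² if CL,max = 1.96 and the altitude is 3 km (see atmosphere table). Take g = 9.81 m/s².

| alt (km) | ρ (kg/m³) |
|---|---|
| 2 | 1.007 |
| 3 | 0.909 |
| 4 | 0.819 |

V_stall = 30.7 m/s

At 3 km, from the table: ρ = 0.909 kg/m³.
Weight W = mg = 1430 × 9.81 = 14030 N.
V_stall = √(2W/(ρ·S·CL,max)) = √(2 × 14030 / (0.909 × 16.7 × 1.96))
V_stall = √943 = 30.7 m/s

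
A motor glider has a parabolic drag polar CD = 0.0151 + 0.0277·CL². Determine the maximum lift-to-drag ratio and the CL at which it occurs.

For CD = CD0 + K·CL², (L/D)max occurs at CL* = √(CD0/K) and equals 1/(2√(K·CD0)).
(L/D)max = 1/(2√(0.0277 × 0.0151)) = 1/(2 × 0.02045) = 24.4
CL* = √(0.0151/0.0277) = 0.738

(L/D)max = 24.4, at CL = 0.738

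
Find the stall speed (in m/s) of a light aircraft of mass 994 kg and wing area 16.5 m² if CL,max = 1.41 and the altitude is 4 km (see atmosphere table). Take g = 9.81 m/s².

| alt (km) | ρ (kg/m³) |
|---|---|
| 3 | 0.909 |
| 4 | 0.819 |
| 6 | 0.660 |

At 4 km, from the table: ρ = 0.819 kg/m³.
Weight W = mg = 994 × 9.81 = 9751 N.
From L = ½ρV²S·CL,max = W: V_stall = √(2W/(ρSCL,max)) = √(2·9751/(0.819·16.5·1.41))
V_stall = √1024 = 32 m/s

V_stall = 32 m/s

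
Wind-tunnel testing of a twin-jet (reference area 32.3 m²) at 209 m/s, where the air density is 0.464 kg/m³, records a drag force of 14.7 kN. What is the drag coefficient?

From D = ½ρv²S·CD, rearranging gives CD = 2D/(ρv²S).
CD = 2 × 14700 / (0.464 × 209² × 32.3) = 0.0449

CD = 0.0449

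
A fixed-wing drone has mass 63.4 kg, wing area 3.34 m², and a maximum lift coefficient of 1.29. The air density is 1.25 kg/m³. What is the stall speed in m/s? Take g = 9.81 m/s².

Stall occurs when L = W at CL,max. W = mg = 63.4 × 9.81 = 622 N.
V_stall = √(2W/(ρ·S·CL,max)) = √(2 × 622 / (1.25 × 3.34 × 1.29))
V_stall = √231 = 15.2 m/s

V_stall = 15.2 m/s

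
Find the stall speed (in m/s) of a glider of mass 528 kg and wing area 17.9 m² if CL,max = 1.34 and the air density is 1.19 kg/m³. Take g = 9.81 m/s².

V_stall = 19.1 m/s

Weight W = mg = 528 × 9.81 = 5180 N.
From L = ½ρV²S·CL,max = W: V_stall = √(2W/(ρSCL,max)) = √(2·5180/(1.19·17.9·1.34))
V_stall = √362.9 = 19.1 m/s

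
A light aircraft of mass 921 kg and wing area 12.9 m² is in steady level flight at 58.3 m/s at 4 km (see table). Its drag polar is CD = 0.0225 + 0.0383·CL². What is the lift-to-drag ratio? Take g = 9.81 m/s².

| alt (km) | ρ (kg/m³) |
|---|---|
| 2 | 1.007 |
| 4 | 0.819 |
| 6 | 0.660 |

L/D = 15.6

At 4 km, from the table: ρ = 0.819 kg/m³.
In steady level flight, lift balances weight: W = mg = 921 × 9.81 = 9035 N.
Dynamic pressure q = 0.5 × 0.819 × 58.3² = 1392 Pa.
Required CL = L/(qS) = 9035/(1392·12.9) = 0.5032.
CD = 0.0225 + 0.0383 × 0.5032² = 0.0322.
L/D = CL/CD = 0.5032 / 0.0322 = 15.6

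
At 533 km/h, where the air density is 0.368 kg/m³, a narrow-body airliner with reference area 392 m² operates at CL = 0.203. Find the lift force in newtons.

L = 3.21×10^5 N

Convert speed: v = 533 km/h ÷ 3.6 = 148.1 m/s.
Dynamic pressure q = ½ρv² = ½ × 0.368 × 148.1² = 4033 Pa.
L = q·S·CL = 4033 × 392 × 0.203 = 3.21×10^5 N ≈ 321 kN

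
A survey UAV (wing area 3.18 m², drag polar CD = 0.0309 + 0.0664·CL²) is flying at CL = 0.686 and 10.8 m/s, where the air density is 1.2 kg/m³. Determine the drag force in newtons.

CD = 0.0309 + 0.0664 × 0.686² = 0.06215
D = ½ρv²S·CD = ½ × 1.2 × 10.8² × 3.18 × 0.06215 = 13.8 N

D = 13.8 N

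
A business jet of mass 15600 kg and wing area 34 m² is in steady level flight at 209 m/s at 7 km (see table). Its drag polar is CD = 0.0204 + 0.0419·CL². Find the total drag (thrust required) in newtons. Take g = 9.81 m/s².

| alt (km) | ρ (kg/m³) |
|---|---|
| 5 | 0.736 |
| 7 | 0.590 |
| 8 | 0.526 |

D = 11200 N

At 7 km, from the table: ρ = 0.590 kg/m³.
In steady level flight, lift balances weight: W = mg = 15600 × 9.81 = 1.5304×10^5 N.
q = ½ρv² = ½ × 0.59 × 209² = 12890 Pa.
CL = 2W/(ρv²S) = 2×1.5304×10^5/(0.59×209²×34) = 0.3493.
CD = 0.0204 + 0.0419 × 0.3493² = 0.02551.
D = q·S·CD = 12890 × 34 × 0.02551 = 11180 N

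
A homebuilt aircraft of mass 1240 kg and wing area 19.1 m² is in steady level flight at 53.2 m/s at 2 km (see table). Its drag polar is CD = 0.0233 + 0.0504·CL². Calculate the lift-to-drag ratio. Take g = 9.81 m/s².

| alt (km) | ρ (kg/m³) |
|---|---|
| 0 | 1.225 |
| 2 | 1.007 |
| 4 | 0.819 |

At 2 km, from the table: ρ = 1.007 kg/m³.
Level flight ⇒ L = W = m·g = 1240 × 9.81 = 12164 N.
Dynamic pressure q = 0.5 × 1.007 × 53.2² = 1425 Pa.
Required CL = L/(qS) = 12164/(1425·19.1) = 0.4469.
CD = 0.0233 + 0.0504 × 0.4469² = 0.03337.
L/D = CL/CD = 0.4469 / 0.03337 = 13.4

L/D = 13.4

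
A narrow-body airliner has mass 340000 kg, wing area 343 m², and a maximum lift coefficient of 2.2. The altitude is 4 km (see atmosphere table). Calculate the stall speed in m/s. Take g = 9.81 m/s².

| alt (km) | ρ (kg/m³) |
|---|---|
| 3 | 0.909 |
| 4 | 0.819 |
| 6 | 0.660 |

V_stall = 104 m/s

At 4 km, from the table: ρ = 0.819 kg/m³.
At stall, lift equals weight: L = W = m·g = 340000 × 9.81 = 3.335×10^6 N.
V_stall = √(2W/(ρ·S·CL,max)) = √(2 × 3.335×10^6 / (0.819 × 343 × 2.2))
V_stall = √10790 = 104 m/s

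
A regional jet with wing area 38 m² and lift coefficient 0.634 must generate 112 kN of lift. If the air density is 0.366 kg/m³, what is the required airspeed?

v = 159 m/s

L = ½ρv²S·CL ⇒ v = √(2L/(ρ·S·CL))
v = √(2 × 1.12×10^5 / (0.366 × 38 × 0.634)) = √25400 = 159 m/s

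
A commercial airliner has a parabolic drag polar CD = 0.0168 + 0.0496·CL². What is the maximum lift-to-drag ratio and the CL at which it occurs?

For CD = CD0 + K·CL², (L/D)max occurs at CL* = √(CD0/K) and equals 1/(2√(K·CD0)).
(L/D)max = 1/(2√(0.0496 × 0.0168)) = 1/(2 × 0.02887) = 17.3
CL* = √(0.0168/0.0496) = 0.582

(L/D)max = 17.3, at CL = 0.582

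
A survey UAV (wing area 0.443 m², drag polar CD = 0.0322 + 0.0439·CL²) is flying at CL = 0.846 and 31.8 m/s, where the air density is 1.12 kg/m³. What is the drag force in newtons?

CD = 0.0322 + 0.0439 × 0.846² = 0.06362
D = ½ρv²S·CD = ½ × 1.12 × 31.8² × 0.443 × 0.06362 = 16 N

D = 16 N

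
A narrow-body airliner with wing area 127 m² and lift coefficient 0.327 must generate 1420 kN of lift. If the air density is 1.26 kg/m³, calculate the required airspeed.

L = ½ρv²S·CL ⇒ v = √(2L/(ρ·S·CL))
v = √(2 × 1.42×10^6 / (1.26 × 127 × 0.327)) = √54270 = 233 m/s

v = 233 m/s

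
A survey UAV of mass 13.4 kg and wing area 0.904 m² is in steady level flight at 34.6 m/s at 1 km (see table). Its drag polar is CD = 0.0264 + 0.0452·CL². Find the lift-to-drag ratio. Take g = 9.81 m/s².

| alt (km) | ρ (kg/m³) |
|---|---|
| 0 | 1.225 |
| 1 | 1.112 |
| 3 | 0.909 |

L/D = 7.65

At 1 km, from the table: ρ = 1.112 kg/m³.
Level flight ⇒ L = W = m·g = 13.4 × 9.81 = 131.45 N.
q = ½ρv² = ½ × 1.112 × 34.6² = 665.6 Pa.
Required CL = L/(qS) = 131.45/(665.6·0.904) = 0.2185.
CD = 0.0264 + 0.0452 × 0.2185² = 0.02856.
L/D = CL/CD = 0.2185 / 0.02856 = 7.65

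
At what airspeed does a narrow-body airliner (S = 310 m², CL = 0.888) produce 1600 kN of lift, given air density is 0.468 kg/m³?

v = 158 m/s

L = ½ρv²S·CL ⇒ v = √(2L/(ρ·S·CL))
v = √(2 × 1.6×10^6 / (0.468 × 310 × 0.888)) = √24840 = 158 m/s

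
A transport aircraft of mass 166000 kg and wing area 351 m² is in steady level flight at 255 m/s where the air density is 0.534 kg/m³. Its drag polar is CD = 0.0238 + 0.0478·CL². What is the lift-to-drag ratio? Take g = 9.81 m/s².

L/D = 9.82

Level flight ⇒ L = W = m·g = 166000 × 9.81 = 1.6285×10^6 N.
Dynamic pressure q = 0.5 × 0.534 × 255² = 17360 Pa.
CL = 2W/(ρv²S) = 2×1.6285×10^6/(0.534×255²×351) = 0.2672.
CD = 0.0238 + 0.0478 × 0.2672² = 0.02721.
L/D = CL/CD = 0.2672 / 0.02721 = 9.82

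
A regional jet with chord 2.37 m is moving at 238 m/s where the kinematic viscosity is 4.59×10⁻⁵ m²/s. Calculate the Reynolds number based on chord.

Re = 1.23×10^7

Re = v·c/ν = 238 × 2.37 / (4.59×10⁻⁵) = 1.23×10^7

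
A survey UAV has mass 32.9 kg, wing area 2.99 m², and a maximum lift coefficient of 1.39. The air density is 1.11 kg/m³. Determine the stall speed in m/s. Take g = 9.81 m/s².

V_stall = 11.8 m/s

At stall, lift equals weight: L = W = m·g = 32.9 × 9.81 = 322.7 N.
From L = ½ρV²S·CL,max = W: V_stall = √(2W/(ρSCL,max)) = √(2·322.7/(1.11·2.99·1.39))
V_stall = √139.9 = 11.8 m/s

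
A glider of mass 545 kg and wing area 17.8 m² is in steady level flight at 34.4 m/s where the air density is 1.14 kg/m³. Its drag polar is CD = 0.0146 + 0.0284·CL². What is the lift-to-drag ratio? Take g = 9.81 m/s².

L/D = 22

Weight W = mg = 545 × 9.81 = 5346.4 N; in level flight L = W.
q = ½ρv² = ½ × 1.14 × 34.4² = 674.5 Pa.
Required CL = L/(qS) = 5346.4/(674.5·17.8) = 0.4453.
CD = 0.0146 + 0.0284 × 0.4453² = 0.02023.
L/D = CL/CD = 0.4453 / 0.02023 = 22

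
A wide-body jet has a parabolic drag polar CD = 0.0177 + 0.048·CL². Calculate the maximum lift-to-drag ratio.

For CD = CD0 + K·CL², (L/D)max occurs at CL* = √(CD0/K) and equals 1/(2√(K·CD0)).
(L/D)max = 1/(2√(0.048 × 0.0177)) = 1/(2 × 0.02915) = 17.2

(L/D)max = 17.2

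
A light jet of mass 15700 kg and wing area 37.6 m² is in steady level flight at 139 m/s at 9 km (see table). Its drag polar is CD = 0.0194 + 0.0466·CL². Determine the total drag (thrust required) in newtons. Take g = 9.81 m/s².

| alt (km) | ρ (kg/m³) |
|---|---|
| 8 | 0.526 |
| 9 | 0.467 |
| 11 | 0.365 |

At 9 km, from the table: ρ = 0.467 kg/m³.
Weight W = mg = 15700 × 9.81 = 1.5402×10^5 N; in level flight L = W.
Dynamic pressure q = 0.5 × 0.467 × 139² = 4511 Pa.
Required CL = L/(qS) = 1.5402×10^5/(4511·37.6) = 0.908.
CD = 0.0194 + 0.0466 × 0.908² = 0.05782.
D = q·S·CD = 4511 × 37.6 × 0.05782 = 9807 N

D = 9810 N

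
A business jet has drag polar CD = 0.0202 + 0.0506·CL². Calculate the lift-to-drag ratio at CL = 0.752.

L/D = 15.4

CD = 0.0202 + 0.0506 × 0.752² = 0.04881
L/D = CL/CD = 0.752 / 0.04881 = 15.4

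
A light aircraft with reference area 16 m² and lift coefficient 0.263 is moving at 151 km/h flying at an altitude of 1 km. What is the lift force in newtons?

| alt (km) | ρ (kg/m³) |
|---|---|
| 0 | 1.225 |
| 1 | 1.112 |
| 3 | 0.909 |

L = 4120 N

At 1 km, from the table: ρ = 1.112 kg/m³.
Convert speed: v = 151 km/h ÷ 3.6 = 41.94 m/s.
Dynamic pressure q = ½ρv² = ½ × 1.112 × 41.94² = 978.2 Pa.
L = q·S·CL = 978.2 × 16 × 0.263 = 4120 N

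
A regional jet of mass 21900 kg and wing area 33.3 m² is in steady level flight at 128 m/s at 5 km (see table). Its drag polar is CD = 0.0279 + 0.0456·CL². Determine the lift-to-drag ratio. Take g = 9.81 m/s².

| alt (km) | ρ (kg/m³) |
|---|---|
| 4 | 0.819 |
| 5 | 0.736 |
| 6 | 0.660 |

L/D = 13.4

At 5 km, from the table: ρ = 0.736 kg/m³.
In steady level flight, lift balances weight: W = mg = 21900 × 9.81 = 2.1484×10^5 N.
q = ½ρv² = ½ × 0.736 × 128² = 6029 Pa.
CL = W/(q·S) = 2.1484×10^5 / (6029 × 33.3) = 1.07.
CD = 0.0279 + 0.0456 × 1.07² = 0.08011.
L/D = CL/CD = 1.07 / 0.08011 = 13.4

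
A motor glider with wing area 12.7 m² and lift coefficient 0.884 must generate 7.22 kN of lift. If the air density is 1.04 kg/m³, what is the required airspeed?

L = ½ρv²S·CL ⇒ v = √(2L/(ρ·S·CL))
v = √(2 × 7220 / (1.04 × 12.7 × 0.884)) = √1237 = 35.2 m/s

v = 35.2 m/s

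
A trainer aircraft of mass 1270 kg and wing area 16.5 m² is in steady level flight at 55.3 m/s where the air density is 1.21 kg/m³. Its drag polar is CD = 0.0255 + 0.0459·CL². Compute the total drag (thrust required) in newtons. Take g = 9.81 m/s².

In steady level flight, lift balances weight: W = mg = 1270 × 9.81 = 12459 N.
Dynamic pressure q = 0.5 × 1.21 × 55.3² = 1850 Pa.
CL = 2W/(ρv²S) = 2×12459/(1.21×55.3²×16.5) = 0.4081.
CD = 0.0255 + 0.0459 × 0.4081² = 0.03315.
D = q·S·CD = 1850 × 16.5 × 0.03315 = 1012 N

D = 1010 N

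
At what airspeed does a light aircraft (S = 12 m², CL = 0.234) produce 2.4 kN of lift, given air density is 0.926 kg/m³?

L = ½ρv²S·CL ⇒ v = √(2L/(ρ·S·CL))
v = √(2 × 2400 / (0.926 × 12 × 0.234)) = √1846 = 43 m/s

v = 43 m/s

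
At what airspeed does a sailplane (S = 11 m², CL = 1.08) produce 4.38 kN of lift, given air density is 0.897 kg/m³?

L = ½ρv²S·CL ⇒ v = √(2L/(ρ·S·CL))
v = √(2 × 4380 / (0.897 × 11 × 1.08)) = √822 = 28.7 m/s

v = 28.7 m/s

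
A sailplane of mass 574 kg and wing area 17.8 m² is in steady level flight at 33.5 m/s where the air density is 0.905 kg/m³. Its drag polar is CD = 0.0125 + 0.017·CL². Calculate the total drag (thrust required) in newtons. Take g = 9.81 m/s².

In steady level flight, lift balances weight: W = mg = 574 × 9.81 = 5630.9 N.
Dynamic pressure q = 0.5 × 0.905 × 33.5² = 507.8 Pa.
Required CL = L/(qS) = 5630.9/(507.8·17.8) = 0.6229.
CD = 0.0125 + 0.017 × 0.6229² = 0.0191.
D = q·S·CD = 507.8 × 17.8 × 0.0191 = 172.6 N

D = 173 N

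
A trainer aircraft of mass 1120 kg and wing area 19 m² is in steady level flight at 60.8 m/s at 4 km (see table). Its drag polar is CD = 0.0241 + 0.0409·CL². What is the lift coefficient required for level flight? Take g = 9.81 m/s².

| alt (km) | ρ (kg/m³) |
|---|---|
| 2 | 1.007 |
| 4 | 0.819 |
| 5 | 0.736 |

CL = 0.382

At 4 km, from the table: ρ = 0.819 kg/m³.
Level flight ⇒ L = W = m·g = 1120 × 9.81 = 10987 N.
Dynamic pressure q = 0.5 × 0.819 × 60.8² = 1514 Pa.
Required CL = L/(qS) = 10987/(1514·19) = 0.382.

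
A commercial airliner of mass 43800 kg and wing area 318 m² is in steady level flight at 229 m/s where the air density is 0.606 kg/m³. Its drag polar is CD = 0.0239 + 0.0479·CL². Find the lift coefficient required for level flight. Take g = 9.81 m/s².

CL = 0.085

Weight W = mg = 43800 × 9.81 = 4.2968×10^5 N; in level flight L = W.
q = ½ρv² = ½ × 0.606 × 229² = 15890 Pa.
CL = W/(q·S) = 4.2968×10^5 / (15890 × 318) = 0.08504.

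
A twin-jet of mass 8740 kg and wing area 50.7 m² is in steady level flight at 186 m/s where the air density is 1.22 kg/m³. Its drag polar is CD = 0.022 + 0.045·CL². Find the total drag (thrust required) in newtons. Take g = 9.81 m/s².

D = 23800 N

Weight W = mg = 8740 × 9.81 = 85739 N; in level flight L = W.
q = ½ρv² = ½ × 1.22 × 186² = 21100 Pa.
CL = 2W/(ρv²S) = 2×85739/(1.22×186²×50.7) = 0.08013.
CD = 0.022 + 0.045 × 0.08013² = 0.02229.
D = q·S·CD = 21100 × 50.7 × 0.02229 = 23850 N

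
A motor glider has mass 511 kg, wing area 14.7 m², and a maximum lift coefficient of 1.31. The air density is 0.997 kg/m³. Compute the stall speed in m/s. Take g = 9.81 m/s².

Stall occurs when L = W at CL,max. W = mg = 511 × 9.81 = 5013 N.
V_stall = √(2W/(ρ·S·CL,max)) = √(2 × 5013 / (0.997 × 14.7 × 1.31))
V_stall = √522.2 = 22.9 m/s

V_stall = 22.9 m/s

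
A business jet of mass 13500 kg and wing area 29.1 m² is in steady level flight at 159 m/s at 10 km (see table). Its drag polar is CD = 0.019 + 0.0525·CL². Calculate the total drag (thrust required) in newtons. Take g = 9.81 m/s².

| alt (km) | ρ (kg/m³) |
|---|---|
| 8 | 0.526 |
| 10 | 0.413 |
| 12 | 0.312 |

D = 8950 N

At 10 km, from the table: ρ = 0.413 kg/m³.
Weight W = mg = 13500 × 9.81 = 1.3244×10^5 N; in level flight L = W.
Dynamic pressure q = 0.5 × 0.413 × 159² = 5221 Pa.
Required CL = L/(qS) = 1.3244×10^5/(5221·29.1) = 0.8718.
CD = 0.019 + 0.0525 × 0.8718² = 0.0589.
D = q·S·CD = 5221 × 29.1 × 0.0589 = 8948 N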